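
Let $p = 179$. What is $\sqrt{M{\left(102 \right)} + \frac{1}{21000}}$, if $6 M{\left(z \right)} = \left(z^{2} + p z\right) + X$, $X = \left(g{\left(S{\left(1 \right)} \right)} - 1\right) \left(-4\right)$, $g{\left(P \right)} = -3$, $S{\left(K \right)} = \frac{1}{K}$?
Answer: $\frac{\sqrt{2342036690}}{700} \approx 69.135$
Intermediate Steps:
$X = 16$ ($X = \left(-3 - 1\right) \left(-4\right) = \left(-4\right) \left(-4\right) = 16$)
$M{\left(z \right)} = \frac{8}{3} + \frac{z^{2}}{6} + \frac{179 z}{6}$ ($M{\left(z \right)} = \frac{\left(z^{2} + 179 z\right) + 16}{6} = \frac{16 + z^{2} + 179 z}{6} = \frac{8}{3} + \frac{z^{2}}{6} + \frac{179 z}{6}$)
$\sqrt{M{\left(102 \right)} + \frac{1}{21000}} = \sqrt{\left(\frac{8}{3} + \frac{102^{2}}{6} + \frac{179}{6} \cdot 102\right) + \frac{1}{21000}} = \sqrt{\left(\frac{8}{3} + \frac{1}{6} \cdot 10404 + 3043\right) + \frac{1}{21000}} = \sqrt{\left(\frac{8}{3} + 1734 + 3043\right) + \frac{1}{21000}} = \sqrt{\frac{14339}{3} + \frac{1}{21000}} = \sqrt{\frac{33457667}{7000}} = \frac{\sqrt{2342036690}}{700}$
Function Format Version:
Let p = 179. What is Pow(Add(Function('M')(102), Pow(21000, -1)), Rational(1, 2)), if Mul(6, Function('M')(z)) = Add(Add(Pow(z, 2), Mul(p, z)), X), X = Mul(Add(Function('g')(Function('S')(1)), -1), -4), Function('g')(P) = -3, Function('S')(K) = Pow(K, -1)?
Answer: Mul(Rational(1, 700), Pow(2342036690, Rational(1, 2))) ≈ 69.135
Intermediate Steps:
X = 16 (X = Mul(Add(-3, -1), -4) = Mul(-4, -4) = 16)
Function('M')(z) = Add(Rational(8, 3), Mul(Rational(1, 6), Pow(z, 2)), Mul(Rational(179, 6), z)) (Function('M')(z) = Mul(Rational(1, 6), Add(Add(Pow(z, 2), Mul(179, z)), 16)) = Mul(Rational(1, 6), Add(16, Pow(z, 2), Mul(179, z))) = Add(Rational(8, 3), Mul(Rational(1, 6), Pow(z, 2)), Mul(Rational(179, 6), z)))
Pow(Add(Function('M')(102), Pow(21000, -1)), Rational(1, 2)) = Pow(Add(Add(Rational(8, 3), Mul(Rational(1, 6), Pow(102, 2)), Mul(Rational(179, 6), 102)), Pow(21000, -1)), Rational(1, 2)) = Pow(Add(Add(Rational(8, 3), Mul(Rational(1, 6), 10404), 3043), Rational(1, 21000)), Rational(1, 2)) = Pow(Add(Add(Rational(8, 3), 1734, 3043), Rational(1, 21000)), Rational(1, 2)) = Pow(Add(Rational(14339, 3), Rational(1, 21000)), Rational(1, 2)) = Pow(Rational(33457667, 7000), Rational(1, 2)) = Mul(Rational(1, 700), Pow(2342036690, Rational(1, 2)))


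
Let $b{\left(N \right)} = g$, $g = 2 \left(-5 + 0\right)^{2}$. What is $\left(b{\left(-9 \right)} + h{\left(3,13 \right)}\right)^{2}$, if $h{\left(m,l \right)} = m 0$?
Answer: $2500$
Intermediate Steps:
$h{\left(m,l \right)} = 0$
$g = 50$ ($g = 2 \left(-5\right)^{2} = 2 \cdot 25 = 50$)
$b{\left(N \right)} = 50$
$\left(b{\left(-9 \right)} + h{\left(3,13 \right)}\right)^{2} = \left(50 + 0\right)^{2} = 50^{2} = 2500$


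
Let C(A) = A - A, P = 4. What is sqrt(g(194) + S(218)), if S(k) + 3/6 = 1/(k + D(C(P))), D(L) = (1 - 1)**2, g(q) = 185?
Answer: 13*sqrt(12971)/109 ≈ 13.583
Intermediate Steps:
C(A) = 0
D(L) = 0 (D(L) = 0**2 = 0)
S(k) = -1/2 + 1/k (S(k) = -1/2 + 1/(k + 0) = -1/2 + 1/k)
sqrt(g(194) + S(218)) = sqrt(185 + (1/2)*(2 - 1*218)/218) = sqrt(185 + (1/2)*(1/218)*(2 - 218)) = sqrt(185 + (1/2)*(1/218)*(-216)) = sqrt(185 - 54/109) = sqrt(20111/109) = 13*sqrt(12971)/109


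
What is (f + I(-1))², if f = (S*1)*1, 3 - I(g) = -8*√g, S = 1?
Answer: -48 + 64*I ≈ -48.0 + 64.0*I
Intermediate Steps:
I(g) = 3 + 8*√g (I(g) = 3 - (-8)*√g = 3 + 8*√g)
f = 1 (f = (1*1)*1 = 1*1 = 1)
(f + I(-1))² = (1 + (3 + 8*√(-1)))² = (1 + (3 + 8*I))² = (4 + 8*I)²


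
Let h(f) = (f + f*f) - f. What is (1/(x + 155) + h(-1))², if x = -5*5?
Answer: 17161/16900 ≈ 1.0154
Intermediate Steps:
x = -25
h(f) = f² (h(f) = (f + f²) - f = f²)
(1/(x + 155) + h(-1))² = (1/(-25 + 155) + (-1)²)² = (1/130 + 1)² = (131/130)² = 17161/16900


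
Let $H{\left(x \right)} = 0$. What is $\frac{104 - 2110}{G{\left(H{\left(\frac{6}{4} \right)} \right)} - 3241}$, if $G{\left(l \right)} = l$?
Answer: $\frac{2006}{3241} \approx 0.61895$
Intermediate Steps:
$\frac{104 - 2110}{G{\left(H{\left(\frac{6}{4} \right)} \right)} - 3241} = \frac{104 - 2110}{0 - 3241} = - \frac{2006}{-3241} = \left(-2006\right) \left(- \frac{1}{3241}\right) = \frac{2006}{3241}$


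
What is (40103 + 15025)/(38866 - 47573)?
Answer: -55128/8707 ≈ -6.3315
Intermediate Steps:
(40103 + 15025)/(38866 - 47573) = 55128/(-8707) = 55128*(-1/8707) = -55128/8707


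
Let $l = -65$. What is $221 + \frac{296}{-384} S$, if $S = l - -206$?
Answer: $\frac{1797}{16} \approx 112.31$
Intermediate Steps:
$S = 141$ ($S = -65 - -206 = -65 + 206 = 141$)
$221 + \frac{296}{-384} S = 221 + \frac{296}{-384} \cdot 141 = 221 + 296 \left(- \frac{1}{384}\right) 141 = 221 - \frac{1739}{16} = \frac{1797}{16}$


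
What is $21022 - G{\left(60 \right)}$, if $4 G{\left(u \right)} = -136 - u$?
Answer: $21071$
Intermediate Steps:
$G{\left(u \right)} = -34 - \frac{u}{4}$ ($G{\left(u \right)} = \frac{-136 - u}{4} = -34 - \frac{u}{4}$)
$21022 - G{\left(60 \right)} = 21022 - \left(-34 - 15\right) = 21022 - -49 = 21022 + 49 = 21071$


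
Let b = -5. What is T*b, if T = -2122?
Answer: 10610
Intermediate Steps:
T*b = -2122*(-5) = 10610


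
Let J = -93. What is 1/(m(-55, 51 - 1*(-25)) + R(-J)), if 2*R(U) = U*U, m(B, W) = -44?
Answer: 2/8561 ≈ 0.00023362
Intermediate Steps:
R(U) = U²/2 (R(U) = (U*U)/2 = U²/2)
1/(m(-55, 51 - 1*(-25)) + R(-J)) = 1/(-44 + (-1*(-93))²/2) = 1/(-44 + (½)*93²) = 1/(-44 + (½)*8649) = 1/(-44 + 8649/2) = 1/(8561/2) = 2/8561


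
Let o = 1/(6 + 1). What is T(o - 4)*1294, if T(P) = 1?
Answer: 1294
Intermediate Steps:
o = 1/7 ≈ 0.14286
T(o - 4)*1294 = 1*1294 = 1294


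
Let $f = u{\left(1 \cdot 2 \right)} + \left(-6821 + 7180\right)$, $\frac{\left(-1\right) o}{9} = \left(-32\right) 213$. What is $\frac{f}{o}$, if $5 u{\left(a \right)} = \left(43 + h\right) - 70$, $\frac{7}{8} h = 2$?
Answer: $\frac{1549}{268380} \approx 0.0057717$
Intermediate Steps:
$h = \frac{16}{7}$ ($h = \frac{8}{7} \cdot 2 = \frac{16}{7} \approx 2.2857$)
$o = 61344$ ($o = - 9 \left(\left(-32\right) 213\right) = \left(-9\right) \left(-6816\right) = 61344$)
$u{\left(a \right)} = - \frac{173}{35}$ ($u{\left(a \right)} = \frac{\left(43 + \frac{16}{7}\right) - 70}{5} = \frac{\frac{317}{7} - 70}{5} = \frac{1}{5} \left(- \frac{173}{7}\right) = - \frac{173}{35}$)
$f = \frac{12392}{35}$ ($f = - \frac{173}{35} + \left(-6821 + 7180\right) = - \frac{173}{35} + 359 = \frac{12392}{35} \approx 354.06$)
$\frac{f}{o} = \frac{12392}{35 \cdot 61344} = \frac{12392}{35} \cdot \frac{1}{61344} = \frac{1549}{268380}$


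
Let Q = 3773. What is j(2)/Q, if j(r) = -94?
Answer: -94/3773 ≈ -0.024914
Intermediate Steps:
j(2)/Q = -94/3773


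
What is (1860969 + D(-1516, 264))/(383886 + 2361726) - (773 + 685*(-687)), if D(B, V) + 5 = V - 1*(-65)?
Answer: 429983594119/915204 ≈ 4.6982e+5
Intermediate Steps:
D(B, V) = 60 + V (D(B, V) = -5 + (V - 1*(-65)) = -5 + (V + 65) = -5 + (65 + V) = 60 + V)
(1860969 + D(-1516, 264))/(383886 + 2361726) - (773 + 685*(-687)) = (1860969 + (60 + 264))/(383886 + 2361726) - (773 + 685*(-687)) = (1860969 + 324)/2745612 - (773 - 470595) = 1861293*(1/2745612) - 1*(-469822) = 620431/915204 + 469822 = 429983594119/915204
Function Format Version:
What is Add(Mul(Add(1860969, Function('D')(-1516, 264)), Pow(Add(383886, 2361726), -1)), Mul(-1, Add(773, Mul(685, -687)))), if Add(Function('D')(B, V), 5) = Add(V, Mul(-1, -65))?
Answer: Rational(429983594119, 915204) ≈ 4.6982e+5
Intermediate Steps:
Function('D')(B, V) = Add(60, V) (Function('D')(B, V) = Add(-5, Add(V, Mul(-1, -65))) = Add(-5, Add(V, 65)) = Add(-5, Add(65, V)) = Add(60, V))
Add(Mul(Add(1860969, Function('D')(-1516, 264)), Pow(Add(383886, 2361726), -1)), Mul(-1, Add(773, Mul(685, -687)))) = Add(Mul(Add(1860969, Add(60, 264)), Pow(Add(383886, 2361726), -1)), Mul(-1, Add(773, Mul(685, -687)))) = Add(Mul(Add(1860969, 324), Pow(2745612, -1)), Mul(-1, Add(773, -470595))) = Add(Mul(1861293, Rational(1, 2745612)), Mul(-1, -469822)) = Add(Rational(620431, 915204), 469822) = Rational(429983594119, 915204)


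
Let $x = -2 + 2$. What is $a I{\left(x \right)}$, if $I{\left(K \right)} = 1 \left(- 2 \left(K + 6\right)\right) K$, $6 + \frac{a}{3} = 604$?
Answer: $0$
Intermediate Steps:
$a = 1794$ ($a = -18 + 3 \cdot 604 = -18 + 1812 = 1794$)
$x = 0$
$I{\left(K \right)} = K \left(-12 - 2 K\right)$ ($I{\left(K \right)} = 1 \left(- 2 \left(6 + K\right)\right) K = 1 \left(-12 - 2 K\right) K = \left(-12 - 2 K\right) K = K \left(-12 - 2 K\right)$)
$a I{\left(x \right)} = 1794 \left(\left(-2\right) 0 \left(6 + 0\right)\right) = 1794 \left(\left(-2\right) 0 \cdot 6\right) = 1794 \cdot 0 = 0$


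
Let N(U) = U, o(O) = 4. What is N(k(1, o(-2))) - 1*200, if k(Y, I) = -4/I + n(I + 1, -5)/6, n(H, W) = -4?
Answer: -605/3 ≈ -201.67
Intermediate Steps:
k(Y, I) = -2/3 - 4/I (k(Y, I) = -4/I - 4/6 = -4/I - 4*1/6 = -4/I - 2/3 = -2/3 - 4/I)
N(k(1, o(-2))) - 1*200 = (-2/3 - 4/4) - 1*200 = (-2/3 - 4*1/4) - 200 = (-2/3 - 1) - 200 = -5/3 - 200 = -605/3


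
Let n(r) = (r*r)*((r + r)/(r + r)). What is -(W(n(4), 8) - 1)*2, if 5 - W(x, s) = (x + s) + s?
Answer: 56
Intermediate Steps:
n(r) = r² (n(r) = r²*((2*r)/((2*r))) = r²*((2*r)*(1/(2*r))) = r²*1 = r²)
W(x, s) = 5 - x - 2*s (W(x, s) = 5 - ((x + s) + s) = 5 - ((s + x) + s) = 5 - (x + 2*s) = 5 + (-x - 2*s) = 5 - x - 2*s)
-(W(n(4), 8) - 1)*2 = -((5 - 1*4² - 2*8) - 1)*2 = -((5 - 1*16 - 16) - 1)*2 = -((5 - 16 - 16) - 1)*2 = -(-27 - 1)*2 = -(-28)*2 = -1*(-56) = 56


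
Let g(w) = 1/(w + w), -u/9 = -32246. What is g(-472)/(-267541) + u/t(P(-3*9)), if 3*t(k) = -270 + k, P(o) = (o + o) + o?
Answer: -8144007969171/3283263152 ≈ -2480.5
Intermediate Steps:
u = 290214 (u = -9*(-32246) = 290214)
P(o) = 3*o (P(o) = 2*o + o = 3*o)
t(k) = -90 + k/3 (t(k) = (-270 + k)/3 = -90 + k/3)
g(w) = 1/(2*w)
g(-472)/(-267541) + u/t(P(-3*9)) = ((½)/(-472))/(-267541) + 290214/(-90 + (3*(-3*9))/3) = ((½)*(-1/472))*(-1/267541) + 290214/(-90 + (3*(-27))/3) = -1/944*(-1/267541) + 290214/(-90 + (⅓)*(-81)) = 1/252558704 + 290214/(-90 - 27) = 1/252558704 + 290214/(-117) = 1/252558704 + 290214*(-1/117) = 1/252558704 - 32246/13 = -8144007969171/3283263152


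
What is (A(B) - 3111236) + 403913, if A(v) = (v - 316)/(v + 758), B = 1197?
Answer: -5292815584/1955 ≈ -2.7073e+6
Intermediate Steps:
A(v) = (-316 + v)/(758 + v)
(A(B) - 3111236) + 403913 = ((-316 + 1197)/(758 + 1197) - 3111236) + 403913 = (881/1955 - 3111236) + 403913 = -6082465499/1955 + 403913 = -5292815584/1955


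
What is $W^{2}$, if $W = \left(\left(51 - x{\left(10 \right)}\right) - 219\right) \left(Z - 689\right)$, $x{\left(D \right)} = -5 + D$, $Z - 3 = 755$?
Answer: $142491969$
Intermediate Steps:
$Z = 758$ ($Z = 3 + 755 = 758$)
$W = -11937$ ($W = \left(\left(51 - \left(-5 + 10\right)\right) - 219\right) \left(758 - 689\right) = \left(\left(51 - 5\right) - 219\right) 69 = \left(46 - 219\right) 69 = \left(-173\right) 69 = -11937$)
$W^{2} = \left(-11937\right)^{2} = 142491969$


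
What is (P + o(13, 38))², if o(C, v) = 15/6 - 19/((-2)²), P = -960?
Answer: 14814801/16 ≈ 9.2593e+5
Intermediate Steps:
o(C, v) = -9/4 (o(C, v) = 15*(⅙) - 19/4 = 5/2 - 19*¼ = 5/2 - 19/4 = -9/4)
(P + o(13, 38))² = (-960 - 9/4)² = (-3849/4)² = 14814801/16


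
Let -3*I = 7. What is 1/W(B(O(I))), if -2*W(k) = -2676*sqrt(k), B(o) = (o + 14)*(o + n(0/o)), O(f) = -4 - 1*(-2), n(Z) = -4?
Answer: -I*sqrt(2)/16056 ≈ -8.808e-5*I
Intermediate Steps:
I = -7/3 (I = -1/3*7 = -7/3 ≈ -2.3333)
O(f) = -2 (O(f) = -4 + 2 = -2)
B(o) = (-4 + o)*(14 + o) (B(o) = (o + 14)*(o - 4) = (14 + o)*(-4 + o) = (-4 + o)*(14 + o))
W(k) = 1338*sqrt(k) (W(k) = -(-1338)*sqrt(k) = 1338*sqrt(k))
1/W(B(O(I))) = 1/(1338*sqrt(-56 + (-2)**2 + 10*(-2))) = 1/(1338*sqrt(-56 + 4 - 20)) = 1/(1338*sqrt(-72)) = 1/(1338*(6*I*sqrt(2))) = 1/(8028*I*sqrt(2)) = -I*sqrt(2)/16056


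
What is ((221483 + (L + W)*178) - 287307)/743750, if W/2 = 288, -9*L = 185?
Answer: 148703/3346875 ≈ 0.044430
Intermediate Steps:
L = -185/9 (L = -1/9*185 = -185/9 ≈ -20.556)
W = 576 (W = 2*288 = 576)
((221483 + (L + W)*178) - 287307)/743750 = ((221483 + (-185/9 + 576)*178) - 287307)/743750 = ((221483 + (4999/9)*178) - 287307)*(1/743750) = ((221483 + 889822/9) - 287307)*(1/743750) = (2883169/9 - 287307)*(1/743750) = (297406/9)*(1/743750) = 148703/3346875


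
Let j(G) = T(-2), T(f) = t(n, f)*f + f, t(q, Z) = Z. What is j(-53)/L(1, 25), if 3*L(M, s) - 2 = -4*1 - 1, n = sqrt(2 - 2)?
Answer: -2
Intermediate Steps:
n = 0 (n = sqrt(0) = 0)
L(M, s) = -1 (L(M, s) = 2/3 + (-4*1 - 1)/3 = 2/3 + (-4 - 1)/3 = 2/3 + (1/3)*(-5) = 2/3 - 5/3 = -1)
T(f) = f + f**2 (T(f) = f*f + f = f**2 + f = f + f**2)
j(G) = 2 (j(G) = -2*(1 - 2) = -2*(-1) = 2)
j(-53)/L(1, 25) = 2/(-1) = 2*(-1) = -2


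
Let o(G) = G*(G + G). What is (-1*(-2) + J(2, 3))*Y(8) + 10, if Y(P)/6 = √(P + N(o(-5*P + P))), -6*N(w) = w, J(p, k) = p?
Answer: 10 + 80*I*√30 ≈ 10.0 + 438.18*I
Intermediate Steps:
o(G) = 2*G² (o(G) = G*(2*G) = 2*G²)
N(w) = -w/6
Y(P) = 6*√(P - 16*P²/3) (Y(P) = 6*√(P - (-5*P + P)²/3) = 6*√(P - (-4*P)²/3) = 6*√(P - 16*P²/3))
(-1*(-2) + J(2, 3))*Y(8) + 10 = (-1*(-2) + 2)*(2*√3*√(8*(3 - 16*8))) + 10 = (2 + 2)*(2*√3*√(8*(3 - 128))) + 10 = 4*(2*√3*√(8*(-125))) + 10 = 4*(2*√3*√(-1000)) + 10 = 4*(2*√3*(10*I*√10)) + 10 = 4*(20*I*√30) + 10 = 80*I*√30 + 10 = 10 + 80*I*√30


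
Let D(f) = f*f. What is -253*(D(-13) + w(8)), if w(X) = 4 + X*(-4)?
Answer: -35673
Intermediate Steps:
D(f) = f**2
w(X) = 4 - 4*X
-253*(D(-13) + w(8)) = -253*((-13)**2 + (4 - 4*8)) = -253*(169 + (4 - 32)) = -253*(169 - 28) = -253*141 = -35673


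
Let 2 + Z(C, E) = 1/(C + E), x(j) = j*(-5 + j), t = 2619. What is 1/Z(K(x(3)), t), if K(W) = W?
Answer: -2613/5225 ≈ -0.50010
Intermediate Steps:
Z(C, E) = -2 + 1/(C + E)
1/Z(K(x(3)), t) = 1/((1 - 6*(-5 + 3) - 2*2619)/(3*(-5 + 3) + 2619)) = 1/((1 - 6*(-2) - 5238)/(3*(-2) + 2619)) = 1/((1 - 2*(-6) - 5238)/(-6 + 2619)) = 1/((1 + 12 - 5238)/2613) = 1/((1/2613)*(-5225)) = 1/(-5225/2613) = -2613/5225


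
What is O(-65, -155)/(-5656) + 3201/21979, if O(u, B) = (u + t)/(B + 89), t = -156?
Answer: 1190063137/8204672784 ≈ 0.14505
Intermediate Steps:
O(u, B) = (-156 + u)/(89 + B) (O(u, B) = (u - 156)/(B + 89) = (-156 + u)/(89 + B))
O(-65, -155)/(-5656) + 3201/21979 = ((-156 - 65)/(89 - 155))/(-5656) + 3201/21979 = (-221/(-66))*(-1/5656) + 3201*(1/21979) = -1/66*(-221)*(-1/5656) + 3201/21979 = (221/66)*(-1/5656) + 3201/21979 = -221/373296 + 3201/21979 = 1190063137/8204672784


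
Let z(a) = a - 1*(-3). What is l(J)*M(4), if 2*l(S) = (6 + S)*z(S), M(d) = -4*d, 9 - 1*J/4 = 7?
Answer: -1232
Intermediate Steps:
J = 8 (J = 36 - 4*7 = 36 - 28 = 8)
z(a) = 3 + a (z(a) = a + 3 = 3 + a)
l(S) = (3 + S)*(6 + S)/2 (l(S) = ((6 + S)*(3 + S))/2 = ((3 + S)*(6 + S))/2 = (3 + S)*(6 + S)/2)
l(J)*M(4) = ((3 + 8)*(6 + 8)/2)*(-4*4) = ((1/2)*11*14)*(-16) = 77*(-16) = -1232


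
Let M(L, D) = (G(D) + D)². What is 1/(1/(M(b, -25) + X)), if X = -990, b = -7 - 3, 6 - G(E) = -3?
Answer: -734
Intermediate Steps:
G(E) = 9 (G(E) = 6 - 1*(-3) = 6 + 3 = 9)
b = -10
M(L, D) = (9 + D)²
1/(1/(M(b, -25) + X)) = 1/(1/((9 - 25)² - 990)) = 1/(1/((-16)² - 990)) = 1/(1/(256 - 990)) = 1/(1/(-734)) = 1/(-1/734) = -734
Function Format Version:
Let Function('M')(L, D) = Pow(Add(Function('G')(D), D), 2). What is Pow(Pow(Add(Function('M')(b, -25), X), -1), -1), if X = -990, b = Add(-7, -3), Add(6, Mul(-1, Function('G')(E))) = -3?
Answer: -734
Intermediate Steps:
Function('G')(E) = 9 (Function('G')(E) = Add(6, Mul(-1, -3)) = Add(6, 3) = 9)
b = -10
Function('M')(L, D) = Pow(Add(9, D), 2)
Pow(Pow(Add(Function('M')(b, -25), X), -1), -1) = Pow(Pow(Add(Pow(Add(9, -25), 2), -990), -1), -1) = Pow(Pow(Add(Pow(-16, 2), -990), -1), -1) = Pow(Pow(Add(256, -990), -1), -1) = Pow(Pow(-734, -1), -1) = Pow(Rational(-1, 734), -1) = -734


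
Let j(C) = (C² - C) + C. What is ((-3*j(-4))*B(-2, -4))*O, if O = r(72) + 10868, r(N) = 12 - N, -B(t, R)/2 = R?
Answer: -4150272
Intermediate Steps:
B(t, R) = -2*R
j(C) = C²
O = 10808 (O = (12 - 1*72) + 10868 = (12 - 72) + 10868 = -60 + 10868 = 10808)
((-3*j(-4))*B(-2, -4))*O = ((-3*(-4)²)*(-2*(-4)))*10808 = (-3*16*8)*10808 = -48*8*10808 = -384*10808 = -4150272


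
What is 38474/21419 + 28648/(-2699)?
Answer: -509770186/57809881 ≈ -8.8180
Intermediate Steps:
38474/21419 + 28648/(-2699) = 38474*(1/21419) + 28648*(-1/2699) = 38474/21419 - 28648/2699 = -509770186/57809881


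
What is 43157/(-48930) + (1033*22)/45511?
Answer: -852135047/2226853230 ≈ -0.38266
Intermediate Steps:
43157/(-48930) + (1033*22)/45511 = 43157*(-1/48930) + 22726*(1/45511) = -43157/48930 + 22726/45511 = -852135047/2226853230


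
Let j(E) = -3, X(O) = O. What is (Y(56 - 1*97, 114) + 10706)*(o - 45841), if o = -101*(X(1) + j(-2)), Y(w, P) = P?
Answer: -493813980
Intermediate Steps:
o = 202 (o = -101*(1 - 3) = -101*(-2) = 202)
(Y(56 - 1*97, 114) + 10706)*(o - 45841) = (114 + 10706)*(202 - 45841) = 10820*(-45639) = -493813980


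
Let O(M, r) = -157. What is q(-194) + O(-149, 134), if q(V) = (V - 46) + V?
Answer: -591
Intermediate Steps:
q(V) = -46 + 2*V (q(V) = (-46 + V) + V = -46 + 2*V)
q(-194) + O(-149, 134) = (-46 + 2*(-194)) - 157 = (-46 - 388) - 157 = -434 - 157 = -591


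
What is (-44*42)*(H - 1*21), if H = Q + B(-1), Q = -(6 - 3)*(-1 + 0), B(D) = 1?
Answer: 31416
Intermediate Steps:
Q = 3 (Q = -3*(-1) = -1*(-3) = 3)
H = 4 (H = 3 + 1 = 4)
(-44*42)*(H - 1*21) = (-44*42)*(4 - 1*21) = -1848*(4 - 21) = -1848*(-17) = 31416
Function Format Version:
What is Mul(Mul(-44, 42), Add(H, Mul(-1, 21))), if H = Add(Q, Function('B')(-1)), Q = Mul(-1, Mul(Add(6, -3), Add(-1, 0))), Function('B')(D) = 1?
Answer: 31416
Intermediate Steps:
Q = 3 (Q = Mul(-1, Mul(3, -1)) = Mul(-1, -3) = 3)
H = 4 (H = Add(3, 1) = 4)
Mul(Mul(-44, 42), Add(H, Mul(-1, 21))) = Mul(Mul(-44, 42), Add(4, Mul(-1, 21))) = Mul(-1848, Add(4, -21)) = Mul(-1848, -17) = 31416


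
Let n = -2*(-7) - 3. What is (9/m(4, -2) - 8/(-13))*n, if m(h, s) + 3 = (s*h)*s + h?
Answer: 2783/221 ≈ 12.593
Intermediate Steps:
m(h, s) = -3 + h + h*s² (m(h, s) = -3 + ((s*h)*s + h) = -3 + ((h*s)*s + h) = -3 + (h*s² + h) = -3 + (h + h*s²) = -3 + h + h*s²)
n = 11 (n = 14 - 3 = 11)
(9/m(4, -2) - 8/(-13))*n = (9/(-3 + 4 + 4*(-2)²) - 8/(-13))*11 = (9/(-3 + 4 + 4*4) - 8*(-1/13))*11 = (9/(-3 + 4 + 16) + 8/13)*11 = (9/17 + 8/13)*11 = (253/221)*11 = 2783/221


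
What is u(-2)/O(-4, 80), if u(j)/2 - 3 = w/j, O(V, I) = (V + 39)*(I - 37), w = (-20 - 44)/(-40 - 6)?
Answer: 106/34615 ≈ 0.0030623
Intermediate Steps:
w = 32/23 (w = -64/(-46) = -64*(-1/46) = 32/23 ≈ 1.3913)
O(V, I) = (-37 + I)*(39 + V) (O(V, I) = (39 + V)*(-37 + I) = (-37 + I)*(39 + V))
u(j) = 6 + 64/(23*j) (u(j) = 6 + 2*(32/(23*j)) = 6 + 64/(23*j))
u(-2)/O(-4, 80) = (6 + (64/23)/(-2))/(-1443 - 37*(-4) + 39*80 + 80*(-4)) = (6 + (64/23)*(-½))/(-1443 + 148 + 3120 - 320) = (6 - 32/23)/1505 = (106/23)*(1/1505) = 106/34615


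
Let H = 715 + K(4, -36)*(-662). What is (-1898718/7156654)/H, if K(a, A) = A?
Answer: -949359/87837192869 ≈ -1.0808e-5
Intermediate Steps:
H = 24547 (H = 715 - 36*(-662) = 715 + 23832 = 24547)
(-1898718/7156654)/H = -1898718/7156654/24547 = -1898718*1/7156654*(1/24547) = -949359/3578327*1/24547 = -949359/87837192869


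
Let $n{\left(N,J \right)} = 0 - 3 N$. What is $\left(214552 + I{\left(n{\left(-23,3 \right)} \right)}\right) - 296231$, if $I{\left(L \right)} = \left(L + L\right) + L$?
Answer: $-81472$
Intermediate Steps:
$n{\left(N,J \right)} = - 3 N$
$I{\left(L \right)} = 3 L$ ($I{\left(L \right)} = 2 L + L = 3 L$)
$\left(214552 + I{\left(n{\left(-23,3 \right)} \right)}\right) - 296231 = \left(214552 + 3 \left(\left(-3\right) \left(-23\right)\right)\right) - 296231 = \left(214552 + 3 \cdot 69\right) - 296231 = \left(214552 + 207\right) - 296231 = 214759 - 296231 = -81472$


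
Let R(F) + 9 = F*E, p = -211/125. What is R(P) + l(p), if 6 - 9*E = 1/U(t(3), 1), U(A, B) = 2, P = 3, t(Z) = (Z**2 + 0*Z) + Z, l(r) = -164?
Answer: -1027/6 ≈ -171.17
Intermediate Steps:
p = -211/125 (p = -211*1/125 = -211/125 ≈ -1.6880)
t(Z) = Z + Z**2 (t(Z) = (Z**2 + 0) + Z = Z**2 + Z = Z + Z**2)
E = 11/18 (E = 2/3 - 1/9/2 = 2/3 - 1/9*1/2 = 2/3 - 1/18 = 11/18 ≈ 0.61111)
R(F) = -9 + 11*F/18 (R(F) = -9 + F*(11/18) = -9 + 11*F/18)
R(P) + l(p) = (-9 + (11/18)*3) - 164 = (-9 + 11/6) - 164 = -43/6 - 164 = -1027/6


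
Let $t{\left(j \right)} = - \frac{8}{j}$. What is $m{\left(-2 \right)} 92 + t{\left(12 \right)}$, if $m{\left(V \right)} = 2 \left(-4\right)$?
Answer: $- \frac{2210}{3} \approx -736.67$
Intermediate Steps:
$m{\left(V \right)} = -8$
$m{\left(-2 \right)} 92 + t{\left(12 \right)} = \left(-8\right) 92 - \frac{8}{12} = -736 - \frac{2}{3} = - \frac{2210}{3}$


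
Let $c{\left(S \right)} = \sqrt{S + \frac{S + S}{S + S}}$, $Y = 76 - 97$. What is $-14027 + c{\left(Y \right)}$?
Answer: $-14027 + 2 i \sqrt{5} \approx -14027.0 + 4.4721 i$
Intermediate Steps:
$Y = -21$ ($Y = 76 - 97 = -21$)
$c{\left(S \right)} = \sqrt{1 + S}$ ($c{\left(S \right)} = \sqrt{S + \frac{2 S}{2 S}} = \sqrt{S + 2 S \frac{1}{2 S}} = \sqrt{S + 1} = \sqrt{1 + S}$)
$-14027 + c{\left(Y \right)} = -14027 + \sqrt{1 - 21} = -14027 + \sqrt{-20} = -14027 + 2 i \sqrt{5}$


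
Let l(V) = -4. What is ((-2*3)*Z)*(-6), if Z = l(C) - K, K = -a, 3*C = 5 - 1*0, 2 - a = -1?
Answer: -36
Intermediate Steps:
a = 3 (a = 2 - 1*(-1) = 2 + 1 = 3)
C = 5/3 (C = (5 - 1*0)/3 = (5 + 0)/3 = (⅓)*5 = 5/3 ≈ 1.6667)
K = -3 (K = -1*3 = -3)
Z = -1 (Z = -4 - 1*(-3) = -4 + 3 = -1)
((-2*3)*Z)*(-6) = (-2*3*(-1))*(-6) = -6*(-1)*(-6) = 6*(-6) = -36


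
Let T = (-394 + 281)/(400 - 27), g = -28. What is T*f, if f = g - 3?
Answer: 3503/373 ≈ 9.3914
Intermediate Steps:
f = -31 (f = -28 - 3 = -31)
T = -113/373 ≈ -0.30295
T*f = -113/373*(-31) = 3503/373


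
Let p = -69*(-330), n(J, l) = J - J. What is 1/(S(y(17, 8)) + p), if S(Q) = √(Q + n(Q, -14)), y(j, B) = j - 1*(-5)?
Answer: 1035/23566949 - √22/518472878 ≈ 4.3908e-5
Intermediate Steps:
n(J, l) = 0
y(j, B) = 5 + j (y(j, B) = j + 5 = 5 + j)
S(Q) = √Q (S(Q) = √(Q + 0) = √Q)
p = 22770
1/(S(y(17, 8)) + p) = 1/(√(5 + 17) + 22770) = 1/(√22 + 22770) = 1/(22770 + √22)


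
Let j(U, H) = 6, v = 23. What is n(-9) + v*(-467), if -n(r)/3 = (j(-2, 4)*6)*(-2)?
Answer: -10525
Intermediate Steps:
n(r) = 216 (n(r) = -3*6*6*(-2) = -108*(-2) = -3*(-72) = 216)
n(-9) + v*(-467) = 216 + 23*(-467) = 216 - 10741 = -10525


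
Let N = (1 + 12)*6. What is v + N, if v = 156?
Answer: 234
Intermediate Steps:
N = 78 (N = 13*6 = 78)
v + N = 156 + 78 = 234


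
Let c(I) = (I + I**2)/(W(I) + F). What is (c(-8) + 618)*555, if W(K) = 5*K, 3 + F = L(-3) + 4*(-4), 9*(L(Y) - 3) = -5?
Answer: 174302190/509 ≈ 3.4244e+5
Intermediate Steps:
L(Y) = 22/9 (L(Y) = 3 + (1/9)*(-5) = 3 - 5/9 = 22/9)
F = -149/9 (F = -3 + (22/9 + 4*(-4)) = -3 + (22/9 - 16) = -3 - 122/9 = -149/9 ≈ -16.556)
c(I) = (I + I**2)/(-149/9 + 5*I) (c(I) = (I + I**2)/(5*I - 149/9) = (I + I**2)/(-149/9 + 5*I))
(c(-8) + 618)*555 = (9*(-8)*(1 - 8)/(-149 + 45*(-8)) + 618)*555 = (9*(-8)*(-7)/(-149 - 360) + 618)*555 = (9*(-8)*(-7)/(-509) + 618)*555 = (9*(-8)*(-1/509)*(-7) + 618)*555 = (-504/509 + 618)*555 = (314058/509)*555 = 174302190/509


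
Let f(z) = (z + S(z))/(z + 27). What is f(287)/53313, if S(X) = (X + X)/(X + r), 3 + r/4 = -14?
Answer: 4879/282009366 ≈ 1.7301e-5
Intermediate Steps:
r = -68 (r = -12 + 4*(-14) = -12 - 56 = -68)
S(X) = 2*X/(-68 + X) (S(X) = (X + X)/(X - 68) = (2*X)/(-68 + X) = 2*X/(-68 + X))
f(z) = (z + 2*z/(-68 + z))/(27 + z) (f(z) = (z + 2*z/(-68 + z))/(z + 27) = (z + 2*z/(-68 + z))/(27 + z))
f(287)/53313 = (287*(-66 + 287)/((-68 + 287)*(27 + 287)))/53313 = (287*221/(219*314))*(1/53313) = (287*(1/219)*(1/314)*221)*(1/53313) = (63427/68766)*(1/53313) = 4879/282009366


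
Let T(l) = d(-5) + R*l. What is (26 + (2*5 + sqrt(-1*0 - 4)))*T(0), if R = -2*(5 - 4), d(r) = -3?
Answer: -108 - 6*I ≈ -108.0 - 6.0*I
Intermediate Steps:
R = -2 (R = -2*1 = -2)
T(l) = -3 - 2*l
(26 + (2*5 + sqrt(-1*0 - 4)))*T(0) = (26 + (2*5 + sqrt(-1*0 - 4)))*(-3 - 2*0) = (26 + (10 + sqrt(0 - 4)))*(-3 + 0) = (26 + (10 + sqrt(-4)))*(-3) = (26 + (10 + 2*I))*(-3) = (36 + 2*I)*(-3) = -108 - 6*I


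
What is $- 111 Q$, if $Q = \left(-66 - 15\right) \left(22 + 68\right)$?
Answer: $809190$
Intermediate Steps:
$Q = -7290$ ($Q = \left(-81\right) 90 = -7290$)
$- 111 Q = \left(-111\right) \left(-7290\right) = 809190$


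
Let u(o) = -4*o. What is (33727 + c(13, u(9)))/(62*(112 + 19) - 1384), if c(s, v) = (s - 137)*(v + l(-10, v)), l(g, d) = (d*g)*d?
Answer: 1645231/6738 ≈ 244.17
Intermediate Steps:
l(g, d) = g*d²
c(s, v) = (-137 + s)*(v - 10*v²) (c(s, v) = (s - 137)*(v - 10*v²) = (-137 + s)*(v - 10*v²))
(33727 + c(13, u(9)))/(62*(112 + 19) - 1384) = (33727 + (-4*9)*(-137 + 13 + 1370*(-4*9) - 10*13*(-4*9)))/(62*(112 + 19) - 1384) = (33727 - 36*(-137 + 13 + 1370*(-36) - 10*13*(-36)))/(62*131 - 1384) = (33727 - 36*(-137 + 13 - 49320 + 4680))/(8122 - 1384) = (33727 - 36*(-44764))/6738 = (33727 + 1611504)*(1/6738) = 1645231*(1/6738) = 1645231/6738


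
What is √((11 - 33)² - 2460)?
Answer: 2*I*√494 ≈ 44.452*I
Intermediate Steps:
√((11 - 33)² - 2460) = √((-22)² - 2460) = √(484 - 2460) = √(-1976) = 2*I*√494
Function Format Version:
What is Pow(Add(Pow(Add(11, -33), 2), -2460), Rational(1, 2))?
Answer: Mul(2, I, Pow(494, Rational(1, 2))) ≈ Mul(44.452, I)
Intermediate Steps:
Pow(Add(Pow(Add(11, -33), 2), -2460), Rational(1, 2)) = Pow(Add(Pow(-22, 2), -2460), Rational(1, 2)) = Pow(Add(484, -2460), Rational(1, 2)) = Pow(-1976, Rational(1, 2)) = Mul(2, I, Pow(494, Rational(1, 2)))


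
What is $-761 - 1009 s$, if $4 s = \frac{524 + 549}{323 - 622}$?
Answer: $\frac{172501}{1196} \approx 144.23$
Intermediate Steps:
$s = - \frac{1073}{1196}$ ($s = \frac{\left(524 + 549\right) \frac{1}{323 - 622}}{4} = \frac{1073 \frac{1}{-299}}{4} = \frac{1073 \left(- \frac{1}{299}\right)}{4} = \frac{1}{4} \left(- \frac{1073}{299}\right) = - \frac{1073}{1196} \approx -0.89716$)
$-761 - 1009 s = -761 - - \frac{1082657}{1196} = -761 + \frac{1082657}{1196} = \frac{172501}{1196}$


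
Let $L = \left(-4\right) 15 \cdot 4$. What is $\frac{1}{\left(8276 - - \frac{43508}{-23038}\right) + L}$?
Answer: $\frac{11519}{92544930} \approx 0.00012447$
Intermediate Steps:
$L = -240$ ($L = \left(-60\right) 4 = -240$)
$\frac{1}{\left(8276 - - \frac{43508}{-23038}\right) + L} = \frac{1}{\left(8276 - - \frac{43508}{-23038}\right) - 240} = \frac{1}{\left(8276 - \left(-43508\right) \left(- \frac{1}{23038}\right)\right) - 240} = \frac{1}{\left(8276 - \frac{21754}{11519}\right) - 240} = \frac{1}{\frac{95309490}{11519} - 240} = \frac{1}{\frac{92544930}{11519}} = \frac{11519}{92544930}$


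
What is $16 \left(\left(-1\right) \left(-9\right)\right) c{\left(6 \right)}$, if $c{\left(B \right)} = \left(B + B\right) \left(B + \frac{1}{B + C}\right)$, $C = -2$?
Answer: $10800$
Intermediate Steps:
$c{\left(B \right)} = 2 B \left(B + \frac{1}{-2 + B}\right)$ ($c{\left(B \right)} = \left(B + B\right) \left(B + \frac{1}{B - 2}\right) = 2 B \left(B + \frac{1}{-2 + B}\right)$)
$16 \left(\left(-1\right) \left(-9\right)\right) c{\left(6 \right)} = 16 \left(\left(-1\right) \left(-9\right)\right) 2 \cdot 6 \frac{1}{-2 + 6} \left(1 + 6^{2} - 12\right) = 16 \cdot 9 \cdot 2 \cdot 6 \cdot \frac{1}{4} \left(1 + 36 - 12\right) = 144 \cdot 2 \cdot 6 \cdot \frac{1}{4} \cdot 25 = 144 \cdot 75 = 10800$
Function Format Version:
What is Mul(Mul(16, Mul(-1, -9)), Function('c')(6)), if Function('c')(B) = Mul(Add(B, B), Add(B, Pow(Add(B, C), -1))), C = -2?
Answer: 10800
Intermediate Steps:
Function('c')(B) = Mul(2, B, Add(B, Pow(Add(-2, B), -1))) (Function('c')(B) = Mul(Add(B, B), Add(B, Pow(Add(B, -2), -1))) = Mul(Mul(2, B), Add(B, Pow(Add(-2, B), -1))) = Mul(2, B, Add(B, Pow(Add(-2, B), -1))))
Mul(Mul(16, Mul(-1, -9)), Function('c')(6)) = Mul(Mul(16, Mul(-1, -9)), Mul(2, 6, Pow(Add(-2, 6), -1), Add(1, Pow(6, 2), Mul(-2, 6)))) = Mul(Mul(16, 9), Mul(2, 6, Pow(4, -1), Add(1, 36, -12))) = Mul(144, Mul(2, 6, Rational(1, 4), 25)) = Mul(144, 75) = 10800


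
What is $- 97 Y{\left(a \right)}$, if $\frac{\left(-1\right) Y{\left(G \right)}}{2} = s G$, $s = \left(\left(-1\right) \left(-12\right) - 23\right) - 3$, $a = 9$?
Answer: $-24444$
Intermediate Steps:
$s = -14$ ($s = \left(12 - 23\right) - 3 = -11 - 3 = -14$)
$Y{\left(G \right)} = 28 G$ ($Y{\left(G \right)} = - 2 \left(- 14 G\right) = 28 G$)
$- 97 Y{\left(a \right)} = - 97 \cdot 28 \cdot 9 = \left(-97\right) 252 = -24444$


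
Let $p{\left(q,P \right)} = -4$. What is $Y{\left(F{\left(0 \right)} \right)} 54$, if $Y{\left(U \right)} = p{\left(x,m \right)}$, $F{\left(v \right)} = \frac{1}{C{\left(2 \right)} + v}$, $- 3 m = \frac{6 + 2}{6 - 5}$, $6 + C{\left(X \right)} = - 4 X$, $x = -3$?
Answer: $-216$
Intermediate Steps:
$C{\left(X \right)} = -6 - 4 X$
$m = - \frac{8}{3}$ ($m = - \frac{\left(6 + 2\right) \frac{1}{6 - 5}}{3} = - \frac{8 \cdot 1^{-1}}{3} = - \frac{8 \cdot 1}{3} = \left(- \frac{1}{3}\right) 8 = - \frac{8}{3} \approx -2.6667$)
$F{\left(v \right)} = \frac{1}{-14 + v}$ ($F{\left(v \right)} = \frac{1}{\left(-6 - 8\right) + v} = \frac{1}{-14 + v}$)
$Y{\left(U \right)} = -4$
$Y{\left(F{\left(0 \right)} \right)} 54 = \left(-4\right) 54 = -216$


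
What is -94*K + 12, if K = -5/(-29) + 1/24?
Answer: -2827/348 ≈ -8.1236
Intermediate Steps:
K = 149/696 (K = -5*(-1/29) + 1*(1/24) = 5/29 + 1/24 = 149/696 ≈ 0.21408)
-94*K + 12 = -94*149/696 + 12 = -7003/348 + 12 = -2827/348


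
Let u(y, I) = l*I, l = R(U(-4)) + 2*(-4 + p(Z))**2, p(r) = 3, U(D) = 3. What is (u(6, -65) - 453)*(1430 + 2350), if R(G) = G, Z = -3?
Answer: -2940840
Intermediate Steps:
l = 5 (l = 3 + 2*(-4 + 3)**2 = 3 + 2*(-1)**2 = 3 + 2*1 = 3 + 2 = 5)
u(y, I) = 5*I
(u(6, -65) - 453)*(1430 + 2350) = (5*(-65) - 453)*(1430 + 2350) = (-325 - 453)*3780 = -778*3780 = -2940840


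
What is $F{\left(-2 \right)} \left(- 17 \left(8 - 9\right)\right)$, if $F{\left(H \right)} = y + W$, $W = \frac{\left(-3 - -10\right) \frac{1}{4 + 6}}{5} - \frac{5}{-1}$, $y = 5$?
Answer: $\frac{8619}{50} \approx 172.38$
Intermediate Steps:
$W = \frac{257}{50}$ ($W = \frac{-3 + 10}{10} \cdot \frac{1}{5} - -5 = 7 \cdot \frac{1}{10} \cdot \frac{1}{5} + 5 = \frac{7}{10} \cdot \frac{1}{5} + 5 = \frac{7}{50} + 5 = \frac{257}{50} \approx 5.14$)
$F{\left(H \right)} = \frac{507}{50}$ ($F{\left(H \right)} = 5 + \frac{257}{50} = \frac{507}{50}$)
$F{\left(-2 \right)} \left(- 17 \left(8 - 9\right)\right) = \frac{507 \left(- 17 \left(8 - 9\right)\right)}{50} = \frac{507 \left(\left(-17\right) \left(-1\right)\right)}{50} = \frac{507}{50} \cdot 17 = \frac{8619}{50}$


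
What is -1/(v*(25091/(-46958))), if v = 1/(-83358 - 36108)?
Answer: -5609884428/25091 ≈ -2.2358e+5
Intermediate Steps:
v = -1/119466 (v = 1/(-119466) = -1/119466 ≈ -8.3706e-6)
-1/(v*(25091/(-46958))) = -1/((-1/119466)*(25091/(-46958))) = -(-119466)/(25091*(-1/46958)) = -(-119466)/(-25091/46958) = -(-119466)*(-46958)/25091 = -1*5609884428/25091 = -5609884428/25091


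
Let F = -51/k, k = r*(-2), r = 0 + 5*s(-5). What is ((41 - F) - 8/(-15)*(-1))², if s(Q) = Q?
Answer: 38725729/22500 ≈ 1721.1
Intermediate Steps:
r = -25 (r = 0 + 5*(-5) = 0 - 25 = -25)
k = 50 (k = -25*(-2) = 50)
F = -51/50 ≈ -1.0200
((41 - F) - 8/(-15)*(-1))² = ((41 - 1*(-51/50)) - 8/(-15)*(-1))² = ((41 + 51/50) - 8*(-1/15)*(-1))² = (2101/50 + (8/15)*(-1))² = (2101/50 - 8/15)² = (6223/150)² = 38725729/22500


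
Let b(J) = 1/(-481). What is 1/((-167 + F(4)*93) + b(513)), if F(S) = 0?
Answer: -481/80328 ≈ -0.0059879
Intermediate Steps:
b(J) = -1/481
1/((-167 + F(4)*93) + b(513)) = 1/((-167 + 0*93) - 1/481) = 1/((-167 + 0) - 1/481) = 1/(-167 - 1/481) = 1/(-80328/481) = -481/80328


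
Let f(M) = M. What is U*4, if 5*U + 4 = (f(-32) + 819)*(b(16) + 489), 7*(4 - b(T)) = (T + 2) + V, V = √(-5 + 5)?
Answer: 10806972/35 ≈ 3.0877e+5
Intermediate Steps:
V = 0 (V = √0 = 0)
b(T) = 26/7 - T/7 (b(T) = 4 - ((T + 2) + 0)/7 = 4 - ((2 + T) + 0)/7 = 4 - (2 + T)/7 = 4 + (-2/7 - T/7) = 26/7 - T/7)
U = 2701743/35 (U = -⅘ + ((-32 + 819)*((26/7 - ⅐*16) + 489))/5 = -⅘ + (787*((26/7 - 16/7) + 489))/5 = -⅘ + (787*(10/7 + 489))/5 = -⅘ + (787*(3433/7))/5 = -⅘ + (⅕)*(2701771/7) = -⅘ + 2701771/35 = 2701743/35 ≈ 77193.)
U*4 = (2701743/35)*4 = 10806972/35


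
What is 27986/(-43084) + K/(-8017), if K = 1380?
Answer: -141909841/172702214 ≈ -0.82170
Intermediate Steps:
27986/(-43084) + K/(-8017) = 27986/(-43084) + 1380/(-8017) = 27986*(-1/43084) + 1380*(-1/8017) = -13993/21542 - 1380/8017 = -141909841/172702214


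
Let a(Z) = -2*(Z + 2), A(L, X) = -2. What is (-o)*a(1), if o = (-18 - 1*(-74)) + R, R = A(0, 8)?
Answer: 324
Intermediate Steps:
R = -2
a(Z) = -4 - 2*Z (a(Z) = -2*(2 + Z) = -4 - 2*Z)
o = 54 (o = (-18 - 1*(-74)) - 2 = (-18 + 74) - 2 = 56 - 2 = 54)
(-o)*a(1) = (-1*54)*(-4 - 2*1) = -54*(-4 - 2) = -54*(-6) = 324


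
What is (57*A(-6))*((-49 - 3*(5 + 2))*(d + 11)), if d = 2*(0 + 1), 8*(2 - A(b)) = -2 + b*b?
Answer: 233415/2 ≈ 1.1671e+5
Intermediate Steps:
A(b) = 9/4 - b**2/8 (A(b) = 2 - (-2 + b*b)/8 = 2 - (-2 + b**2)/8 = 2 + (1/4 - b**2/8) = 9/4 - b**2/8)
d = 2 (d = 2*1 = 2)
(57*A(-6))*((-49 - 3*(5 + 2))*(d + 11)) = (57*(9/4 - 1/8*(-6)**2))*((-49 - 3*(5 + 2))*(2 + 11)) = (57*(9/4 - 1/8*36))*((-49 - 3*7)*13) = (57*(9/4 - 9/2))*((-49 - 21)*13) = (57*(-9/4))*(-70*13) = -513/4*(-910) = 233415/2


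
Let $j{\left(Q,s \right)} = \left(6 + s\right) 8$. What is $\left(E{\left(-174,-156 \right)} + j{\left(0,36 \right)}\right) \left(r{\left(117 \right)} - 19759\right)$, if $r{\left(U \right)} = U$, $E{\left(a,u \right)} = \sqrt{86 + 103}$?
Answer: $-6599712 - 58926 \sqrt{21} \approx -6.8697 \cdot 10^{6}$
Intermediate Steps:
$j{\left(Q,s \right)} = 48 + 8 s$
$E{\left(a,u \right)} = 3 \sqrt{21}$ ($E{\left(a,u \right)} = \sqrt{189} = 3 \sqrt{21}$)
$\left(E{\left(-174,-156 \right)} + j{\left(0,36 \right)}\right) \left(r{\left(117 \right)} - 19759\right) = \left(3 \sqrt{21} + \left(48 + 8 \cdot 36\right)\right) \left(117 - 19759\right) = \left(3 \sqrt{21} + \left(48 + 288\right)\right) \left(-19642\right) = \left(3 \sqrt{21} + 336\right) \left(-19642\right) = \left(336 + 3 \sqrt{21}\right) \left(-19642\right) = -6599712 - 58926 \sqrt{21}$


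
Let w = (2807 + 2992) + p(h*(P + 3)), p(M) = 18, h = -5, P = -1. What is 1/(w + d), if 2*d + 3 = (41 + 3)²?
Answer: 2/13567 ≈ 0.00014742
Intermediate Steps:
w = 5817 (w = (2807 + 2992) + 18 = 5799 + 18 = 5817)
d = 1933/2 (d = -3/2 + (41 + 3)²/2 = -3/2 + (½)*44² = -3/2 + (½)*1936 = -3/2 + 968 = 1933/2 ≈ 966.50)
1/(w + d) = 1/(5817 + 1933/2) = 1/(13567/2) = 2/13567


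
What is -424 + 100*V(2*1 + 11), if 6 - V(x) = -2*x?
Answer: 2776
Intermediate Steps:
V(x) = 6 + 2*x (V(x) = 6 - (-2)*x = 6 + 2*x)
-424 + 100*V(2*1 + 11) = -424 + 100*(6 + 2*(2*1 + 11)) = -424 + 100*(6 + 2*(2 + 11)) = -424 + 100*(6 + 2*13) = -424 + 100*(6 + 26) = -424 + 100*32 = -424 + 3200 = 2776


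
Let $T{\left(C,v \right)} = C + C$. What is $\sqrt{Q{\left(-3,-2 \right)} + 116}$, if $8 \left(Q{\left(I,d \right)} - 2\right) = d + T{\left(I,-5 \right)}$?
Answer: $3 \sqrt{13} \approx 10.817$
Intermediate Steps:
$T{\left(C,v \right)} = 2 C$
$Q{\left(I,d \right)} = 2 + \frac{I}{4} + \frac{d}{8}$ ($Q{\left(I,d \right)} = 2 + \frac{d + 2 I}{8} = 2 + \left(\frac{I}{4} + \frac{d}{8}\right) = 2 + \frac{I}{4} + \frac{d}{8}$)
$\sqrt{Q{\left(-3,-2 \right)} + 116} = \sqrt{\left(2 + \frac{1}{4} \left(-3\right) + \frac{1}{8} \left(-2\right)\right) + 116} = \sqrt{\left(2 - \frac{3}{4} - \frac{1}{4}\right) + 116} = \sqrt{1 + 116} = \sqrt{117} = 3 \sqrt{13}$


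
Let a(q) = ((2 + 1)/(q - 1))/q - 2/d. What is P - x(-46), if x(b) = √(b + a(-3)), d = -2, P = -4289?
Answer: -4289 - I*√179/2 ≈ -4289.0 - 6.6895*I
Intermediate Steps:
a(q) = 1 + 3/(q*(-1 + q)) (a(q) = ((2 + 1)/(q - 1))/q - 2/(-2) = (3/(-1 + q))/q - 2*(-½) = 3/(q*(-1 + q)) + 1 = 1 + 3/(q*(-1 + q)))
x(b) = √(5/4 + b) (x(b) = √(b + (3 + (-3)² - 1*(-3))/((-3)*(-1 - 3))) = √(b - ⅓*(3 + 9 + 3)/(-4)) = √(b - ⅓*(-¼)*15) = √(b + 5/4) = √(5/4 + b))
P - x(-46) = -4289 - √(5 + 4*(-46))/2 = -4289 - √(5 - 184)/2 = -4289 - √(-179)/2 = -4289 - I*√179/2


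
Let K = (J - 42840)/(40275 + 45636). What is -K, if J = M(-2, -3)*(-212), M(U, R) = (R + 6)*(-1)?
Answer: 14068/28637 ≈ 0.49125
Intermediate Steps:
M(U, R) = -6 - R (M(U, R) = (6 + R)*(-1) = -6 - R)
J = 636 (J = (-6 - 1*(-3))*(-212) = (-6 + 3)*(-212) = -3*(-212) = 636)
K = -14068/28637 (K = (636 - 42840)/(40275 + 45636) = -42204/85911 = -42204*1/85911 = -14068/28637 ≈ -0.49125)
-K = -1*(-14068/28637) = 14068/28637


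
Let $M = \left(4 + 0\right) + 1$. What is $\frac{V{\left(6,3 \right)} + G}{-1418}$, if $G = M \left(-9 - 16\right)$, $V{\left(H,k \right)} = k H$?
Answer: $\frac{107}{1418} \approx 0.075458$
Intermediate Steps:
$M = 5$ ($M = 4 + 1 = 5$)
$V{\left(H,k \right)} = H k$
$G = -125$ ($G = 5 \left(-9 - 16\right) = 5 \left(-25\right) = -125$)
$\frac{V{\left(6,3 \right)} + G}{-1418} = \frac{6 \cdot 3 - 125}{-1418} = - \frac{18 - 125}{1418} = \left(- \frac{1}{1418}\right) \left(-107\right) = \frac{107}{1418}$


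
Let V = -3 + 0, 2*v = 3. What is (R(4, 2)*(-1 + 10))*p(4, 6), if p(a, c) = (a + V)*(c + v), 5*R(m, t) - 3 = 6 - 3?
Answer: 81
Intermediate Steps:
v = 3/2 (v = (½)*3 = 3/2 ≈ 1.5000)
R(m, t) = 6/5 (R(m, t) = ⅗ + (6 - 3)/5 = ⅗ + (⅕)*3 = ⅗ + ⅗ = 6/5)
V = -3
p(a, c) = (-3 + a)*(3/2 + c) (p(a, c) = (a - 3)*(c + 3/2) = (-3 + a)*(3/2 + c))
(R(4, 2)*(-1 + 10))*p(4, 6) = (6*(-1 + 10)/5)*(-9/2 - 3*6 + (3/2)*4 + 4*6) = ((6/5)*9)*(-9/2 - 18 + 6 + 24) = (54/5)*(15/2) = 81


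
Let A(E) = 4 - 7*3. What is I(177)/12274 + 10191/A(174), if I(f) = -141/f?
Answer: -434116265/724166 ≈ -599.47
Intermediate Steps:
A(E) = -17 (A(E) = 4 - 21 = -17)
I(177)/12274 + 10191/A(174) = -141/177/12274 + 10191/(-17) = -141*1/177*(1/12274) + 10191*(-1/17) = -47/59*1/12274 - 10191/17 = -47/724166 - 10191/17 = -434116265/724166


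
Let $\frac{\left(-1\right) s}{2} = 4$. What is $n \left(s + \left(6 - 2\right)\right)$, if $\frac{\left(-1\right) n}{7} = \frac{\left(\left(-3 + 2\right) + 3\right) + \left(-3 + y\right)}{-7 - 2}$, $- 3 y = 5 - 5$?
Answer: $\frac{28}{9} \approx 3.1111$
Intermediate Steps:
$y = 0$ ($y = - \frac{5 - 5}{3} = \left(- \frac{1}{3}\right) 0 = 0$)
$s = -8$ ($s = \left(-2\right) 4 = -8$)
$n = - \frac{7}{9}$ ($n = - 7 \frac{\left(\left(-3 + 2\right) + 3\right) + \left(-3 + 0\right)}{-7 - 2} = - 7 \frac{\left(-1 + 3\right) - 3}{-9} = - 7 \left(2 - 3\right) \left(- \frac{1}{9}\right) = - 7 \left(\left(-1\right) \left(- \frac{1}{9}\right)\right) = \left(-7\right) \frac{1}{9} = - \frac{7}{9} \approx -0.77778$)
$n \left(s + \left(6 - 2\right)\right) = - \frac{7 \left(-8 + \left(6 - 2\right)\right)}{9} = - \frac{7 \left(-8 + 4\right)}{9} = \left(- \frac{7}{9}\right) \left(-4\right) = \frac{28}{9}$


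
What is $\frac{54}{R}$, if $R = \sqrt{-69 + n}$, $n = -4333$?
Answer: $- \frac{27 i \sqrt{4402}}{2201} \approx - 0.8139 i$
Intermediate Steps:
$R = i \sqrt{4402}$ ($R = \sqrt{-69 - 4333} = \sqrt{-4402} = i \sqrt{4402} \approx 66.348 i$)
$\frac{54}{R} = \frac{54}{i \sqrt{4402}} = 54 \left(- \frac{i \sqrt{4402}}{4402}\right) = - \frac{27 i \sqrt{4402}}{2201}$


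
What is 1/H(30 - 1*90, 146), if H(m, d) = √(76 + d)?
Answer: √222/222 ≈ 0.067116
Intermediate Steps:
1/H(30 - 1*90, 146) = 1/(√(76 + 146)) = 1/(√222) = √222/222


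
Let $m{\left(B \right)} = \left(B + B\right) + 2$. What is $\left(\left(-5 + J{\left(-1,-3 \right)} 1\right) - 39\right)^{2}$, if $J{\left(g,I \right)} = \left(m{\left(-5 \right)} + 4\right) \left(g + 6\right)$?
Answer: $4096$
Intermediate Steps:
$m{\left(B \right)} = 2 + 2 B$ ($m{\left(B \right)} = 2 B + 2 = 2 + 2 B$)
$J{\left(g,I \right)} = -24 - 4 g$ ($J{\left(g,I \right)} = \left(\left(2 + 2 \left(-5\right)\right) + 4\right) \left(g + 6\right) = \left(\left(2 - 10\right) + 4\right) \left(6 + g\right) = \left(-8 + 4\right) \left(6 + g\right) = - 4 \left(6 + g\right) = -24 - 4 g$)
$\left(\left(-5 + J{\left(-1,-3 \right)} 1\right) - 39\right)^{2} = \left(\left(-5 + \left(-24 - -4\right) 1\right) - 39\right)^{2} = \left(\left(-5 + \left(-24 + 4\right) 1\right) - 39\right)^{2} = \left(\left(-5 - 20\right) - 39\right)^{2} = \left(-25 - 39\right)^{2} = \left(-64\right)^{2} = 4096$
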